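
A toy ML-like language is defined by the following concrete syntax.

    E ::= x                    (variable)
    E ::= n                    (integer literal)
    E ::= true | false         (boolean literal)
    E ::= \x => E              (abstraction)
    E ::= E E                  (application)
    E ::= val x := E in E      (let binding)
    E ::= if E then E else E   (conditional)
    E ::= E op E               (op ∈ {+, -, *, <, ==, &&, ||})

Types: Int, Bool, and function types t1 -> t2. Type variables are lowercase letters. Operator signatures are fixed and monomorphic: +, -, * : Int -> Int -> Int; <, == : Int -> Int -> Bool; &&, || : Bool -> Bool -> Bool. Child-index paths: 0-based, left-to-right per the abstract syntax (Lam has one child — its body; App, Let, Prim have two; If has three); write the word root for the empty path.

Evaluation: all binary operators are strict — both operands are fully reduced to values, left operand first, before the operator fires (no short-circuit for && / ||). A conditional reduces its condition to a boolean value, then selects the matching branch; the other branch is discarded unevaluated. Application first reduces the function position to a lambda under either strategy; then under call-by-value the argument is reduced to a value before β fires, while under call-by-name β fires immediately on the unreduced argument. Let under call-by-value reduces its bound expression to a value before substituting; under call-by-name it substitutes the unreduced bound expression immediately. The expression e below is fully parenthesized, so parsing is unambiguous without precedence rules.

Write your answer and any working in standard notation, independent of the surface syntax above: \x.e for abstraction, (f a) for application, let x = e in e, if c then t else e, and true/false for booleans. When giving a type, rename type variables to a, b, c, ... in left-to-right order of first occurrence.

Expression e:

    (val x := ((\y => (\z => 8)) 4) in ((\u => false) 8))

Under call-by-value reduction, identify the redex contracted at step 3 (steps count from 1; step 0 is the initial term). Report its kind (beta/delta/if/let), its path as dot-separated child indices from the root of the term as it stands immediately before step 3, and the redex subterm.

Answer: beta at root : ((\u.false) 8)

Working:
step 0: (let x = ((\y.(\z.8)) 4) in ((\u.false) 8))
step 1: [beta@0] (let x = (\z.8) in ((\u.false) 8))
step 2: [let@root] ((\u.false) 8)
step 3: [beta@root] false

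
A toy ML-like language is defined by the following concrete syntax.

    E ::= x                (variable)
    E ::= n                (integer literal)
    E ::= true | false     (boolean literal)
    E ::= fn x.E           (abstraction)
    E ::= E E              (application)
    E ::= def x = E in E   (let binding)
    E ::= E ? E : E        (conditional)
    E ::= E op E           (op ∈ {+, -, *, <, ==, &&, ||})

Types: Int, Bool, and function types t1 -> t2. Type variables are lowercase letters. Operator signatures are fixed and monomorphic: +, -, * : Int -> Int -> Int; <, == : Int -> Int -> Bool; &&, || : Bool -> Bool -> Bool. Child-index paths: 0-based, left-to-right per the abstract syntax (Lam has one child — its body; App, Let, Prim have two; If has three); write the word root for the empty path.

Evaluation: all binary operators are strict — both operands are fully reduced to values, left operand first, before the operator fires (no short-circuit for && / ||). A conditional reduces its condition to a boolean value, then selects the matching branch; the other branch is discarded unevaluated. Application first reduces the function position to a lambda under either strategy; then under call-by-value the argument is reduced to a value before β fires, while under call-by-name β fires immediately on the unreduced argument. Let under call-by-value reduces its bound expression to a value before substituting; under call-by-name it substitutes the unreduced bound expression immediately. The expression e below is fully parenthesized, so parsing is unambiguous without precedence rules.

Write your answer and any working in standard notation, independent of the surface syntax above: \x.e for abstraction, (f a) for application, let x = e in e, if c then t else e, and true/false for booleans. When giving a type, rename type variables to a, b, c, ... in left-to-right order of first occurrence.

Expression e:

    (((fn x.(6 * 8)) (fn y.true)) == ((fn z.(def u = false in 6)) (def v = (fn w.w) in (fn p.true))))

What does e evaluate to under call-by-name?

Working:
step 0: (((\x.(6 * 8)) (\y.true)) == ((\z.(let u = false in 6)) (let v = (\w.w) in (\p.true))))
step 1: [beta@0] ((6 * 8) == ((\z.(let u = false in 6)) (let v = (\w.w) in (\p.true))))
step 2: [delta@0] (48 == ((\z.(let u = false in 6)) (let v = (\w.w) in (\p.true))))
step 3: [beta@1] (48 == (let u = false in 6))
step 4: [let@1] (48 == 6)
step 5: [delta@root] false

Answer: false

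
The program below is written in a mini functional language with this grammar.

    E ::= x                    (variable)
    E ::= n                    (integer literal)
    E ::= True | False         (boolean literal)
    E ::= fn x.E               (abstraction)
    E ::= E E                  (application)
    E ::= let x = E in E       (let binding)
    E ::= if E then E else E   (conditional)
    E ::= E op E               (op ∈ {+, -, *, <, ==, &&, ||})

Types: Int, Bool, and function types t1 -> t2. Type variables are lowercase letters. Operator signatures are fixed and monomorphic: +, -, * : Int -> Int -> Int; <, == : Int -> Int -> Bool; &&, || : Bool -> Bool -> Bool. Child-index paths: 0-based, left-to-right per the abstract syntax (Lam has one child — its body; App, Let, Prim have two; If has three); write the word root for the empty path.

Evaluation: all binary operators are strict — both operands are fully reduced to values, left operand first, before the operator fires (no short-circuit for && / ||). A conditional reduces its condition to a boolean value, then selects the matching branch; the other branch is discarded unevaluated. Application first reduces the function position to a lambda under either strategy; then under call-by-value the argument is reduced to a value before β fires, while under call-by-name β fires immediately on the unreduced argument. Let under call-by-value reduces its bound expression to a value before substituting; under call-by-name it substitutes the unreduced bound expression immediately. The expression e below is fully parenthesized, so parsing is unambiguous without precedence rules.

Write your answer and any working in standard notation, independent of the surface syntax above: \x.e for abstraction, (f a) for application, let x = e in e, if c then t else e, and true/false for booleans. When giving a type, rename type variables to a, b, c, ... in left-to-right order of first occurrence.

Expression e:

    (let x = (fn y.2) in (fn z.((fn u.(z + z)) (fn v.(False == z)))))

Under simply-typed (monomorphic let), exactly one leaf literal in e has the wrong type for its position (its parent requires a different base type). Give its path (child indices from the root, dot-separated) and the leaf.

Working:
\y._ : a -> Int
let x : a -> Int
z : b
  unify b ~ Int
z : Int
  unify Int ~ Int
\u._ : c -> Int
  unify Bool ~ Int
  FAIL: mismatch Bool ~ Int

Answer: 1.0.1.0.0 : false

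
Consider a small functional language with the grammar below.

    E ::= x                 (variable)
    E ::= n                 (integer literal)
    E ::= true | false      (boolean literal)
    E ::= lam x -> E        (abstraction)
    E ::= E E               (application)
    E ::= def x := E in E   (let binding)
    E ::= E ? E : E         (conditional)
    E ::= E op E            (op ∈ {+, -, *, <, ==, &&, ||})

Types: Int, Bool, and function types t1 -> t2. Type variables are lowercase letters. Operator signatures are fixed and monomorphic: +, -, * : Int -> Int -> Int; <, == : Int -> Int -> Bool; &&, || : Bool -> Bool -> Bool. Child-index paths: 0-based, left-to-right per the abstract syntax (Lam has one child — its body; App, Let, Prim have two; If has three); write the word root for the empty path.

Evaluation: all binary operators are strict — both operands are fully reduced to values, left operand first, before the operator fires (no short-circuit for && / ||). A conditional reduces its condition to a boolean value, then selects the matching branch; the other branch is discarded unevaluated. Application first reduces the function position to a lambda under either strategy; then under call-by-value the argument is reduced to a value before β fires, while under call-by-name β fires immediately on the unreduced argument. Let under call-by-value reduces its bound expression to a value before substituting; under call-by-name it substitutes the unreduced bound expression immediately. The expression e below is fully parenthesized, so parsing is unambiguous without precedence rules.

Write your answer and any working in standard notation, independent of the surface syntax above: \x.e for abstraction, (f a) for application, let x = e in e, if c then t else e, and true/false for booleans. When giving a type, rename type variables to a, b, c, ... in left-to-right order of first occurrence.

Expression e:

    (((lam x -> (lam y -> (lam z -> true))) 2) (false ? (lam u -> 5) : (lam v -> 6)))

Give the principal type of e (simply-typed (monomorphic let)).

Trace:
\z._ : c -> Bool
\y._ : b -> c -> Bool
\x._ : a -> b -> c -> Bool
  unify a -> b -> c -> Bool ~ Int -> d
  unify a ~ Int
  unify b -> c -> Bool ~ d
_ _ : b -> c -> Bool
  unify Bool ~ Bool
\u._ : e -> Int
\v._ : f -> Int
  unify e -> Int ~ f -> Int
  unify e ~ f
  unify Int ~ Int
  unify b -> c -> Bool ~ (f -> Int) -> g
  unify b ~ f -> Int
  unify c -> Bool ~ g
_ _ : c -> Bool

Answer: a -> Bool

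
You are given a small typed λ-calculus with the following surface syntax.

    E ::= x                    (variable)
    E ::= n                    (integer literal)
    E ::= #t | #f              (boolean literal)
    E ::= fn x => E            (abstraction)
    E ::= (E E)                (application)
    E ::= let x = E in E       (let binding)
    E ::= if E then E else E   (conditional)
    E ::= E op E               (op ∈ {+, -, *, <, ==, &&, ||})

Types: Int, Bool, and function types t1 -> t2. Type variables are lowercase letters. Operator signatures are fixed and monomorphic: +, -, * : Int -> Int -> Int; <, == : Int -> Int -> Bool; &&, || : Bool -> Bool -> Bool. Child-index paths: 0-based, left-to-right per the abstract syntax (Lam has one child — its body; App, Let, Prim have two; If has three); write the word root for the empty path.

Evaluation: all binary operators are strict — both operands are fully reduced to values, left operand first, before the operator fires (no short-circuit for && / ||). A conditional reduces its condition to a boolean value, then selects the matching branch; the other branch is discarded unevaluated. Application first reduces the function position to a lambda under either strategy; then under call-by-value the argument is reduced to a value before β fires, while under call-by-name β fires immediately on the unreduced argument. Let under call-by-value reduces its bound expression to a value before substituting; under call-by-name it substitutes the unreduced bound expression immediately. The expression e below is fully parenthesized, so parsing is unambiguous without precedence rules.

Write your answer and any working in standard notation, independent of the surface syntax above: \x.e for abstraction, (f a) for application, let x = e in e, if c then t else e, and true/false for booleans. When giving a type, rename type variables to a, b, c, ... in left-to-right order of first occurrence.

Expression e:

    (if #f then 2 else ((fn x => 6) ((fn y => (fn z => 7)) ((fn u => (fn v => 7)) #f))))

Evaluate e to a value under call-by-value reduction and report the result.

Answer: 6

Working:
step 0: (if false then 2 else ((\x.6) ((\y.(\z.7)) ((\u.(\v.7)) false))))
step 1: [if@root] ((\x.6) ((\y.(\z.7)) ((\u.(\v.7)) false)))
step 2: [beta@1.1] ((\x.6) ((\y.(\z.7)) (\v.7)))
step 3: [beta@1] ((\x.6) (\z.7))
step 4: [beta@root] 6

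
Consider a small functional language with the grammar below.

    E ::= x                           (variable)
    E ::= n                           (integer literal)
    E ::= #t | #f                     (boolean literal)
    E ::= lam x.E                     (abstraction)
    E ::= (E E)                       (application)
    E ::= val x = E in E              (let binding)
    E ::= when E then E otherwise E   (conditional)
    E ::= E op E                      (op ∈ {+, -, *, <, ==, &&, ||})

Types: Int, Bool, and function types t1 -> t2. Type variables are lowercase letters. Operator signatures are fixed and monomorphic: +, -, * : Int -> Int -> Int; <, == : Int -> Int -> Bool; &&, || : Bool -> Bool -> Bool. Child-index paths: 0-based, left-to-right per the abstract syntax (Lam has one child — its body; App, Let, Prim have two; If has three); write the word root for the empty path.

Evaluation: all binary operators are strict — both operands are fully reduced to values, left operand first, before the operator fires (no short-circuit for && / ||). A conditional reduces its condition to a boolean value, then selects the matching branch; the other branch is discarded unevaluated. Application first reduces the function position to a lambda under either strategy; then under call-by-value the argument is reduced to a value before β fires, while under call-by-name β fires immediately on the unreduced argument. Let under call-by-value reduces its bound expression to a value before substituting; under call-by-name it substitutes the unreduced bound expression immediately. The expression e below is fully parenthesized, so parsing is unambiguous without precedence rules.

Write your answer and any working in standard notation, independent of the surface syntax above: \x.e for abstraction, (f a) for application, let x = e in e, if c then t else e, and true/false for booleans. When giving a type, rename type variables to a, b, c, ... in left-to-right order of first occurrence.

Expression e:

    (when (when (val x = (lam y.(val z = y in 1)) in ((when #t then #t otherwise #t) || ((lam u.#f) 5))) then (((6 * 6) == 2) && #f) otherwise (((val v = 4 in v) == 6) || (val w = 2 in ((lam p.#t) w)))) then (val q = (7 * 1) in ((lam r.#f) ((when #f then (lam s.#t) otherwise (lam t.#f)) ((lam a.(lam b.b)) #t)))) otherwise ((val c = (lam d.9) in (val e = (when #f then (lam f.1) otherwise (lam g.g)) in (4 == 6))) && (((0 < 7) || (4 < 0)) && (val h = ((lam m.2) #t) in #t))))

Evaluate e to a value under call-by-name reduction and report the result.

Working:
step 0: (if (if (let x = (\y.(let z = y in 1)) in ((if true then true else true) || ((\u.false) 5))) then (((6 * 6) == 2) && false) else (((let v = 4 in v) == 6) || (let w = 2 in ((\p.true) w)))) then (let q = (7 * 1) in ((\r.false) ((if false then (\s.true) else (\t.false)) ((\a.(\b.b)) true)))) else ((let c = (\d.9) in (let e = (if false then (\f.1) else (\g.g)) in (4 == 6))) && (((0 < 7) || (4 < 0)) && (let h = ((\m.2) true) in true))))
step 1: [let@0.0] (if (if ((if true then true else true) || ((\u.false) 5)) then (((6 * 6) == 2) && false) else (((let v = 4 in v) == 6) || (let w = 2 in ((\p.true) w)))) then (let q = (7 * 1) in ((\r.false) ((if false then (\s.true) else (\t.false)) ((\a.(\b.b)) true)))) else ((let c = (\d.9) in (let e = (if false then (\f.1) else (\g.g)) in (4 == 6))) && (((0 < 7) || (4 < 0)) && (let h = ((\m.2) true) in true))))
step 2: [if@0.0.0] (if (if (true || ((\u.false) 5)) then (((6 * 6) == 2) && false) else (((let v = 4 in v) == 6) || (let w = 2 in ((\p.true) w)))) then (let q = (7 * 1) in ((\r.false) ((if false then (\s.true) else (\t.false)) ((\a.(\b.b)) true)))) else ((let c = (\d.9) in (let e = (if false then (\f.1) else (\g.g)) in (4 == 6))) && (((0 < 7) || (4 < 0)) && (let h = ((\m.2) true) in true))))
step 3: [beta@0.0.1] (if (if (true || false) then (((6 * 6) == 2) && false) else (((let v = 4 in v) == 6) || (let w = 2 in ((\p.true) w)))) then (let q = (7 * 1) in ((\r.false) ((if false then (\s.true) else (\t.false)) ((\a.(\b.b)) true)))) else ((let c = (\d.9) in (let e = (if false then (\f.1) else (\g.g)) in (4 == 6))) && (((0 < 7) || (4 < 0)) && (let h = ((\m.2) true) in true))))
step 4: [delta@0.0] (if (if true then (((6 * 6) == 2) && false) else (((let v = 4 in v) == 6) || (let w = 2 in ((\p.true) w)))) then (let q = (7 * 1) in ((\r.false) ((if false then (\s.true) else (\t.false)) ((\a.(\b.b)) true)))) else ((let c = (\d.9) in (let e = (if false then (\f.1) else (\g.g)) in (4 == 6))) && (((0 < 7) || (4 < 0)) && (let h = ((\m.2) true) in true))))
step 5: [if@0] (if (((6 * 6) == 2) && false) then (let q = (7 * 1) in ((\r.false) ((if false then (\s.true) else (\t.false)) ((\a.(\b.b)) true)))) else ((let c = (\d.9) in (let e = (if false then (\f.1) else (\g.g)) in (4 == 6))) && (((0 < 7) || (4 < 0)) && (let h = ((\m.2) true) in true))))
step 6: [delta@0.0.0] (if ((36 == 2) && false) then (let q = (7 * 1) in ((\r.false) ((if false then (\s.true) else (\t.false)) ((\a.(\b.b)) true)))) else ((let c = (\d.9) in (let e = (if false then (\f.1) else (\g.g)) in (4 == 6))) && (((0 < 7) || (4 < 0)) && (let h = ((\m.2) true) in true))))
step 7: [delta@0.0] (if (false && false) then (let q = (7 * 1) in ((\r.false) ((if false then (\s.true) else (\t.false)) ((\a.(\b.b)) true)))) else ((let c = (\d.9) in (let e = (if false then (\f.1) else (\g.g)) in (4 == 6))) && (((0 < 7) || (4 < 0)) && (let h = ((\m.2) true) in true))))
step 8: [delta@0] (if false then (let q = (7 * 1) in ((\r.false) ((if false then (\s.true) else (\t.false)) ((\a.(\b.b)) true)))) else ((let c = (\d.9) in (let e = (if false then (\f.1) else (\g.g)) in (4 == 6))) && (((0 < 7) || (4 < 0)) && (let h = ((\m.2) true) in true))))
step 9: [if@root] ((let c = (\d.9) in (let e = (if false then (\f.1) else (\g.g)) in (4 == 6))) && (((0 < 7) || (4 < 0)) && (let h = ((\m.2) true) in true)))
step 10: [let@0] ((let e = (if false then (\f.1) else (\g.g)) in (4 == 6)) && (((0 < 7) || (4 < 0)) && (let h = ((\m.2) true) in true)))
step 11: [let@0] ((4 == 6) && (((0 < 7) || (4 < 0)) && (let h = ((\m.2) true) in true)))
step 12: [delta@0] (false && (((0 < 7) || (4 < 0)) && (let h = ((\m.2) true) in true)))
step 13: [delta@1.0.0] (false && ((true || (4 < 0)) && (let h = ((\m.2) true) in true)))
step 14: [delta@1.0.1] (false && ((true || false) && (let h = ((\m.2) true) in true)))
step 15: [delta@1.0] (false && (true && (let h = ((\m.2) true) in true)))
step 16: [let@1.1] (false && (true && true))
step 17: [delta@1] (false && true)
step 18: [delta@root] false

Answer: false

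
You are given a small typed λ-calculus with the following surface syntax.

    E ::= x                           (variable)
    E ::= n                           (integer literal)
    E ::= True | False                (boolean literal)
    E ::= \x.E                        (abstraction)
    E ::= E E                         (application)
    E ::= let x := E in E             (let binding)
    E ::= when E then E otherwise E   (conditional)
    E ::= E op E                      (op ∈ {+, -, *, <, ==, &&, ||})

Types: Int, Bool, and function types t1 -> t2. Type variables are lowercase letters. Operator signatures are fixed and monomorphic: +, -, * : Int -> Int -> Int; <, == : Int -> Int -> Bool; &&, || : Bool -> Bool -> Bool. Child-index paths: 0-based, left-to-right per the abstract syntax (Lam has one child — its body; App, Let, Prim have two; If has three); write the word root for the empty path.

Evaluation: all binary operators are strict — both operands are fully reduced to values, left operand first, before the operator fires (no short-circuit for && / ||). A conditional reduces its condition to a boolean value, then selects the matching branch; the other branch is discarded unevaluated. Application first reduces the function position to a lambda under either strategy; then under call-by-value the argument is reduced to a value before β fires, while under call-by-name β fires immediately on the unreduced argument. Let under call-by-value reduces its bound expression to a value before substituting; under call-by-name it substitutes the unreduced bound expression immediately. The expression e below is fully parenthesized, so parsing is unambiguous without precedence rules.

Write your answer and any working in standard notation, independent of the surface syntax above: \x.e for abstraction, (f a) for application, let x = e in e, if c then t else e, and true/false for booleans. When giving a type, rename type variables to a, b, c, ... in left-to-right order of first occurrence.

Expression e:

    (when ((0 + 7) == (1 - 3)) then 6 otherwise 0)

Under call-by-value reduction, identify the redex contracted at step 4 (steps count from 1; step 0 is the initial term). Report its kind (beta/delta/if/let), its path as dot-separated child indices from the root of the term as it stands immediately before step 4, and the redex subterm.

Working:
step 0: (if ((0 + 7) == (1 - 3)) then 6 else 0)
step 1: [delta@0.0] (if (7 == (1 - 3)) then 6 else 0)
step 2: [delta@0.1] (if (7 == -2) then 6 else 0)
step 3: [delta@0] (if false then 6 else 0)
step 4: [if@root] 0

Answer: if at root : (if false then 6 else 0)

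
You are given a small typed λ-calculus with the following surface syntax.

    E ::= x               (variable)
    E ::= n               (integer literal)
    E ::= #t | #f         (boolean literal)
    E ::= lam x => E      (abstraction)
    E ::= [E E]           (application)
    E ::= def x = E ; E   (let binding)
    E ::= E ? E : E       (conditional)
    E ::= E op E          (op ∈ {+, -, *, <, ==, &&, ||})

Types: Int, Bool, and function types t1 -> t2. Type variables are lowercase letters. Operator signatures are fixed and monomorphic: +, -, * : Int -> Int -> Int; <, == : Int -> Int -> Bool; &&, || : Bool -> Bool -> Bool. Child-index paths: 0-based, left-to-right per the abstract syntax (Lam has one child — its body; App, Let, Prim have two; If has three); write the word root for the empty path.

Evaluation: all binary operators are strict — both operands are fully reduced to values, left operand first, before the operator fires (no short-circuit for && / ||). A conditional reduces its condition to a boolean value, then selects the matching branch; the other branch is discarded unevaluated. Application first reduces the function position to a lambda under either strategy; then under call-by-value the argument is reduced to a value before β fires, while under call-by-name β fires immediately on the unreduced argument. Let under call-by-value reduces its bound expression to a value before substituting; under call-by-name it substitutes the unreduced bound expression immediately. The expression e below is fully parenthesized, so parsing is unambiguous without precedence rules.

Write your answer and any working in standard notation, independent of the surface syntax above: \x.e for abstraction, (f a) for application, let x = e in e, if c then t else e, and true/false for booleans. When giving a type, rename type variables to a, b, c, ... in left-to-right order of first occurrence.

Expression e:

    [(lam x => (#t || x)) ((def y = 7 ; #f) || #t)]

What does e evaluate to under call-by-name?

Trace:
step 0: ((\x.(true || x)) ((let y = 7 in false) || true))
step 1: [beta@root] (true || ((let y = 7 in false) || true))
step 2: [let@1.0] (true || (false || true))
step 3: [delta@1] (true || true)
step 4: [delta@root] true

Answer: true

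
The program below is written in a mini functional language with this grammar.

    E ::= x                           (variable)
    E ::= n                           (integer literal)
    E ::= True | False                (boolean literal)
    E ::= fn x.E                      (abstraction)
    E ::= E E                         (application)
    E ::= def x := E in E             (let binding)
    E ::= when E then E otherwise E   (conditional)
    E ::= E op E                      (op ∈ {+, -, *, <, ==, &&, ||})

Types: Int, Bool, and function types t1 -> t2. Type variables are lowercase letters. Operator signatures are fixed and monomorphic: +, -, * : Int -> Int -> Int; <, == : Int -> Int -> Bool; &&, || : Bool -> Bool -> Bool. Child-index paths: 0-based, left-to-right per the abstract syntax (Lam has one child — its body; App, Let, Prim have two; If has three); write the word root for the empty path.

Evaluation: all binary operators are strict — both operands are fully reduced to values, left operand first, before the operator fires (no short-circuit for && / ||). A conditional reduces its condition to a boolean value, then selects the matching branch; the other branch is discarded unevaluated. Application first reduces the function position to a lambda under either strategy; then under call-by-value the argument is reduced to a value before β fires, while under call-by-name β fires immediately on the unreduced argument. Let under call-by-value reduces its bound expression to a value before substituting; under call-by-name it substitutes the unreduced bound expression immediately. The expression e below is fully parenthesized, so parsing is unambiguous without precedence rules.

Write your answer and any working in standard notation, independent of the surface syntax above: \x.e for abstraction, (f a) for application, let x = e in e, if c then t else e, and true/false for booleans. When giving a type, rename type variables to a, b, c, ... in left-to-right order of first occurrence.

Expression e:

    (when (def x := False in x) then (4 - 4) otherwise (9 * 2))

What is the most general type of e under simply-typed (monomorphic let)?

Trace:
let x : Bool
x : Bool
  unify Bool ~ Bool
  unify Int ~ Int
  unify Int ~ Int
  unify Int ~ Int
  unify Int ~ Int
  unify Int ~ Int

Answer: Int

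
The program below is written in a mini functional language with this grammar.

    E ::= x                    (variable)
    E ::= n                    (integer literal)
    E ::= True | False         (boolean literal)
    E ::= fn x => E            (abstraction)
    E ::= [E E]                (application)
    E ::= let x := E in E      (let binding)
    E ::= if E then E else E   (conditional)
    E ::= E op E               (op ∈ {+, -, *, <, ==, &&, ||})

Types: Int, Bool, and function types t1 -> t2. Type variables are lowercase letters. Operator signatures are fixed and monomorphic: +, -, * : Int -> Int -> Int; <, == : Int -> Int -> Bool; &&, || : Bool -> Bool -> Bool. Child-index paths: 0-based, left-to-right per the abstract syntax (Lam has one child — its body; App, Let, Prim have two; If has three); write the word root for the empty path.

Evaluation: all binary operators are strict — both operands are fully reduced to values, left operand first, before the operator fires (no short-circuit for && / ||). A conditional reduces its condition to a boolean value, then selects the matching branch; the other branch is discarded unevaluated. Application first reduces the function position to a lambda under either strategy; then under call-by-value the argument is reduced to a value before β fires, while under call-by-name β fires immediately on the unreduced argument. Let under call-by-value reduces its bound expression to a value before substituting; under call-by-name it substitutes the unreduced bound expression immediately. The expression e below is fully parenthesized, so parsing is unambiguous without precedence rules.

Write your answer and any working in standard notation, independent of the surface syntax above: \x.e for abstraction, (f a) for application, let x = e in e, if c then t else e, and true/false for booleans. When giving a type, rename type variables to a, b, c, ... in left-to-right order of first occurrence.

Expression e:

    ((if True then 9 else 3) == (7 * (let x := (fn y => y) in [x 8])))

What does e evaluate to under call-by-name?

Answer: false

Trace:
step 0: ((if true then 9 else 3) == (7 * (let x = (\y.y) in (x 8))))
step 1: [if@0] (9 == (7 * (let x = (\y.y) in (x 8))))
step 2: [let@1.1] (9 == (7 * ((\y.y) 8)))
step 3: [beta@1.1] (9 == (7 * 8))
step 4: [delta@1] (9 == 56)
step 5: [delta@root] false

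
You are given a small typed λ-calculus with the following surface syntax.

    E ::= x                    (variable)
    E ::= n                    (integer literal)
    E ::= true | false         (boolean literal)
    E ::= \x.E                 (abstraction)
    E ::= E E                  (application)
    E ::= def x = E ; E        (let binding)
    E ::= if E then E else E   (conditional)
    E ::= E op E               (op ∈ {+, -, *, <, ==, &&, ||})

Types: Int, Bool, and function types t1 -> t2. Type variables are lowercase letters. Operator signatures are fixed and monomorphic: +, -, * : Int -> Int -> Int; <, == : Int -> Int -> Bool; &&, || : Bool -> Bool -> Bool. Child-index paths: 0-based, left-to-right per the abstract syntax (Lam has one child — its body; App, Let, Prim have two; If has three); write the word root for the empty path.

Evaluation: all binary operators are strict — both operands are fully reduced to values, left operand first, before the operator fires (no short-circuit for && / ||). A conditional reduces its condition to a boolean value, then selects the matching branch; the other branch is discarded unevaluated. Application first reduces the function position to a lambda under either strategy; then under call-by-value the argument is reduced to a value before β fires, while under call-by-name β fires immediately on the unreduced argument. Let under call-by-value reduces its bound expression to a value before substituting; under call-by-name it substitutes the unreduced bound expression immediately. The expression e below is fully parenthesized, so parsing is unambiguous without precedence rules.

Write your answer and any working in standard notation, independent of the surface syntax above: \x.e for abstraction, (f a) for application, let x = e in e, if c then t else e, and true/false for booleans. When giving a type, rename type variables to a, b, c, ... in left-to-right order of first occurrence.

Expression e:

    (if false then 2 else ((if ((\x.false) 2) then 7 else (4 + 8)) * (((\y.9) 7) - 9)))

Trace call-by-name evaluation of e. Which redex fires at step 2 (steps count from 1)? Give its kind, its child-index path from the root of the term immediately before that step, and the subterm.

Trace:
step 0: (if false then 2 else ((if ((\x.false) 2) then 7 else (4 + 8)) * (((\y.9) 7) - 9)))
step 1: [if@root] ((if ((\x.false) 2) then 7 else (4 + 8)) * (((\y.9) 7) - 9))
step 2: [beta@0.0] ((if false then 7 else (4 + 8)) * (((\y.9) 7) - 9))

Answer: beta at 0.0 : ((\x.false) 2)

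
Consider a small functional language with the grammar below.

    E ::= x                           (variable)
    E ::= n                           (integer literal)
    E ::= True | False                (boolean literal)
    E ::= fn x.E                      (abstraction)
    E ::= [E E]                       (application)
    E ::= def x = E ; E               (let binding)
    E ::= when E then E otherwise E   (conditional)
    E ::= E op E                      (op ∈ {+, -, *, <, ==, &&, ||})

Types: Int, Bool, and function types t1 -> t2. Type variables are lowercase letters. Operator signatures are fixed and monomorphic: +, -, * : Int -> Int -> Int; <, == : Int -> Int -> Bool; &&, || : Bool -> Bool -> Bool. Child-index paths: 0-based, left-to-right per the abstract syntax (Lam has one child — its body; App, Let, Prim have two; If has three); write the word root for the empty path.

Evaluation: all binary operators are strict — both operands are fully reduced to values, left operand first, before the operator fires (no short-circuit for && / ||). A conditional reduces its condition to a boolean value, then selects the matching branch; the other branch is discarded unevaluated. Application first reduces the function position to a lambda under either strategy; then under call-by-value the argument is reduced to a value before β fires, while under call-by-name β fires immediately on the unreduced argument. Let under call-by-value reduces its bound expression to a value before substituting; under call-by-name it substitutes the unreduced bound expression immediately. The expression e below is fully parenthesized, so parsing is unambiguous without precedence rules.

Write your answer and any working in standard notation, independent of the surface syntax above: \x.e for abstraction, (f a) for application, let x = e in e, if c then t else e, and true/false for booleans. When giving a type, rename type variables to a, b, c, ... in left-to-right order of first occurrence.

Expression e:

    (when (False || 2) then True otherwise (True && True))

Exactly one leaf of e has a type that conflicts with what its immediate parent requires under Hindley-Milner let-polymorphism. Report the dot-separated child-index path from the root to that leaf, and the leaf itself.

Answer: 0.1 : 2

Working:
  unify Bool ~ Bool
  unify Int ~ Bool
  FAIL: mismatch Int ~ Bool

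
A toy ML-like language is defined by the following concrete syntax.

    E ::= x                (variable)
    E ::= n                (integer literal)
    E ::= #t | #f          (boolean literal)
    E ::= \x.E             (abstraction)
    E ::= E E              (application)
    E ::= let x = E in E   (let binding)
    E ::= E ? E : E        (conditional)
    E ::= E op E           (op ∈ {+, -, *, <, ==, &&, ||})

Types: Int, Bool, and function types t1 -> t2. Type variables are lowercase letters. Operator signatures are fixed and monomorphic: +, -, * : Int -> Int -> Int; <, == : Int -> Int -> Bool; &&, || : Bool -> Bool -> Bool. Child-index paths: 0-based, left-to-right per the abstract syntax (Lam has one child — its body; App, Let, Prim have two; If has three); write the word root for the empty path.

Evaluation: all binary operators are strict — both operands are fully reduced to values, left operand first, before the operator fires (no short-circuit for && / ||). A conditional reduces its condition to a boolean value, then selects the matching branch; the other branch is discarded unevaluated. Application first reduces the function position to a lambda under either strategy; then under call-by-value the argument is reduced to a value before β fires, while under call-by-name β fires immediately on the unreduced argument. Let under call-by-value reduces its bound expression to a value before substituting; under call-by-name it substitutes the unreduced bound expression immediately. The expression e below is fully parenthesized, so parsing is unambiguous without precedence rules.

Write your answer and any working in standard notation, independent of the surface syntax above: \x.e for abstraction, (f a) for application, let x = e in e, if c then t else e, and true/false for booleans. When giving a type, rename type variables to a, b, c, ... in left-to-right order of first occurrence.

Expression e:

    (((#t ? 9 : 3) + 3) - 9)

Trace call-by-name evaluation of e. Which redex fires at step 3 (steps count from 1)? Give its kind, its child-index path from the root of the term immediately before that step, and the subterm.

Derivation:
step 0: (((if true then 9 else 3) + 3) - 9)
step 1: [if@0.0] ((9 + 3) - 9)
step 2: [delta@0] (12 - 9)
step 3: [delta@root] 3

Answer: delta at root : (12 - 9)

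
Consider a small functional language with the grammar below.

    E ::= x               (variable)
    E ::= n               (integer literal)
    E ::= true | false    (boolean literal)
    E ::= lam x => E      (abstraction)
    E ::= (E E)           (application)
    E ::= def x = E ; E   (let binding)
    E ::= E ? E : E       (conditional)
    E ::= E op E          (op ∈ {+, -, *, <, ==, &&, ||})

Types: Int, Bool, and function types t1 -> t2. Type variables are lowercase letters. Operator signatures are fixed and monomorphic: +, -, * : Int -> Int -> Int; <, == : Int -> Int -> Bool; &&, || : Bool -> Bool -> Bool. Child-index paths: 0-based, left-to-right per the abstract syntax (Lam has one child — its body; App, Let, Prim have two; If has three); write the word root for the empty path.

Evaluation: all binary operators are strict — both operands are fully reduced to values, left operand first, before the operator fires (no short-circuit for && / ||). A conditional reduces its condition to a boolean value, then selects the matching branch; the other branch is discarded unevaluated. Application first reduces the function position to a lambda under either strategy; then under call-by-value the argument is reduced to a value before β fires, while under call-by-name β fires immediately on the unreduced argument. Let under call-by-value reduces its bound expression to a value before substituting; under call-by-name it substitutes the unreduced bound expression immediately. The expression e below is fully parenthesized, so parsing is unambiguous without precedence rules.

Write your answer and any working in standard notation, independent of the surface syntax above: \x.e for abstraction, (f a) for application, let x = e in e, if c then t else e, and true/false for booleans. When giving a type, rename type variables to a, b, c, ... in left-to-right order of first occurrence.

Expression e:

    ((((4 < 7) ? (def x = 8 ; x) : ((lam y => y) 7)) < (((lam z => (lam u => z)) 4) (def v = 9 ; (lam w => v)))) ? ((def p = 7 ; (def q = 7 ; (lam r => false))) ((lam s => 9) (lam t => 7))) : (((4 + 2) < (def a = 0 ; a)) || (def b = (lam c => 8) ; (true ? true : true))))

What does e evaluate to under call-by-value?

Working:
step 0: (if ((if (4 < 7) then (let x = 8 in x) else ((\y.y) 7)) < (((\z.(\u.z)) 4) (let v = 9 in (\w.v)))) then ((let p = 7 in (let q = 7 in (\r.false))) ((\s.9) (\t.7))) else (((4 + 2) < (let a = 0 in a)) || (let b = (\c.8) in (if true then true else true))))
step 1: [delta@0.0.0] (if ((if true then (let x = 8 in x) else ((\y.y) 7)) < (((\z.(\u.z)) 4) (let v = 9 in (\w.v)))) then ((let p = 7 in (let q = 7 in (\r.false))) ((\s.9) (\t.7))) else (((4 + 2) < (let a = 0 in a)) || (let b = (\c.8) in (if true then true else true))))
step 2: [if@0.0] (if ((let x = 8 in x) < (((\z.(\u.z)) 4) (let v = 9 in (\w.v)))) then ((let p = 7 in (let q = 7 in (\r.false))) ((\s.9) (\t.7))) else (((4 + 2) < (let a = 0 in a)) || (let b = (\c.8) in (if true then true else true))))
step 3: [let@0.0] (if (8 < (((\z.(\u.z)) 4) (let v = 9 in (\w.v)))) then ((let p = 7 in (let q = 7 in (\r.false))) ((\s.9) (\t.7))) else (((4 + 2) < (let a = 0 in a)) || (let b = (\c.8) in (if true then true else true))))
step 4: [beta@0.1.0] (if (8 < ((\u.4) (let v = 9 in (\w.v)))) then ((let p = 7 in (let q = 7 in (\r.false))) ((\s.9) (\t.7))) else (((4 + 2) < (let a = 0 in a)) || (let b = (\c.8) in (if true then true else true))))
step 5: [let@0.1.1] (if (8 < ((\u.4) (\w.9))) then ((let p = 7 in (let q = 7 in (\r.false))) ((\s.9) (\t.7))) else (((4 + 2) < (let a = 0 in a)) || (let b = (\c.8) in (if true then true else true))))
step 6: [beta@0.1] (if (8 < 4) then ((let p = 7 in (let q = 7 in (\r.false))) ((\s.9) (\t.7))) else (((4 + 2) < (let a = 0 in a)) || (let b = (\c.8) in (if true then true else true))))
step 7: [delta@0] (if false then ((let p = 7 in (let q = 7 in (\r.false))) ((\s.9) (\t.7))) else (((4 + 2) < (let a = 0 in a)) || (let b = (\c.8) in (if true then true else true))))
step 8: [if@root] (((4 + 2) < (let a = 0 in a)) || (let b = (\c.8) in (if true then true else true)))
step 9: [delta@0.0] ((6 < (let a = 0 in a)) || (let b = (\c.8) in (if true then true else true)))
step 10: [let@0.1] ((6 < 0) || (let b = (\c.8) in (if true then true else true)))
step 11: [delta@0] (false || (let b = (\c.8) in (if true then true else true)))
step 12: [let@1] (false || (if true then true else true))
step 13: [if@1] (false || true)
step 14: [delta@root] true

Answer: true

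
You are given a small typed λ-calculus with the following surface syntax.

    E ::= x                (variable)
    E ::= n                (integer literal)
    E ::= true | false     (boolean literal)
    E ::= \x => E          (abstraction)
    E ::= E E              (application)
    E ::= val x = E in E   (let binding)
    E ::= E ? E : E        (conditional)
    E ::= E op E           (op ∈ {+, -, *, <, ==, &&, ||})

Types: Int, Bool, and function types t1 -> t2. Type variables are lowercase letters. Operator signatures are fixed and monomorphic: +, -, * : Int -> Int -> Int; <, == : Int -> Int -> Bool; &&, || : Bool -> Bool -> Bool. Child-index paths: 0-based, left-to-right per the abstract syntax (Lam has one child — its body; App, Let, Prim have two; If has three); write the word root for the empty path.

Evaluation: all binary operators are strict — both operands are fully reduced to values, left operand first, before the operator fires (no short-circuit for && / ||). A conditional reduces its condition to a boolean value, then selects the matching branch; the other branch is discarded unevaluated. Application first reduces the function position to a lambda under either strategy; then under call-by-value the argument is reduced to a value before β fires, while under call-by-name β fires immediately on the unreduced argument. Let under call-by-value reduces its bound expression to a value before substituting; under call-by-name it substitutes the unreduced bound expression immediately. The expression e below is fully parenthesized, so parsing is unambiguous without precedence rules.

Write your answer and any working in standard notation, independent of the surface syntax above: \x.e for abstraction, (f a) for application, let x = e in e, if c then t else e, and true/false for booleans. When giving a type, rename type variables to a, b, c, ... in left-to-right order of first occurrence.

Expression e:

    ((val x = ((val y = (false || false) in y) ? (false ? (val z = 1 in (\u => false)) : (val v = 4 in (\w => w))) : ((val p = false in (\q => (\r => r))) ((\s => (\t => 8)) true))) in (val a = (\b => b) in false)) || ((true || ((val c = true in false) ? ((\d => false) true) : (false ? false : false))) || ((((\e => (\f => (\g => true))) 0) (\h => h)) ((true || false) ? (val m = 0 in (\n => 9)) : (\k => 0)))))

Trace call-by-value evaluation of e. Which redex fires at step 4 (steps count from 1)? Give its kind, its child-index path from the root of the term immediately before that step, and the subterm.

Answer: let at 0.0.0 : (let p = false in (\q.(\r.r)))

Working:
step 0: ((let x = (if (let y = (false || false) in y) then (if false then (let z = 1 in (\u.false)) else (let v = 4 in (\w.w))) else ((let p = false in (\q.(\r.r))) ((\s.(\t.8)) true))) in (let a = (\b.b) in false)) || ((true || (if (let c = true in false) then ((\d.false) true) else (if false then false else false))) || ((((\e.(\f.(\g.true))) 0) (\h.h)) (if (true || false) then (let m = 0 in (\n.9)) else (\k.0)))))
step 1: [delta@0.0.0.0] ((let x = (if (let y = false in y) then (if false then (let z = 1 in (\u.false)) else (let v = 4 in (\w.w))) else ((let p = false in (\q.(\r.r))) ((\s.(\t.8)) true))) in (let a = (\b.b) in false)) || ((true || (if (let c = true in false) then ((\d.false) true) else (if false then false else false))) || ((((\e.(\f.(\g.true))) 0) (\h.h)) (if (true || false) then (let m = 0 in (\n.9)) else (\k.0)))))
step 2: [let@0.0.0] ((let x = (if false then (if false then (let z = 1 in (\u.false)) else (let v = 4 in (\w.w))) else ((let p = false in (\q.(\r.r))) ((\s.(\t.8)) true))) in (let a = (\b.b) in false)) || ((true || (if (let c = true in false) then ((\d.false) true) else (if false then false else false))) || ((((\e.(\f.(\g.true))) 0) (\h.h)) (if (true || false) then (let m = 0 in (\n.9)) else (\k.0)))))
step 3: [if@0.0] ((let x = ((let p = false in (\q.(\r.r))) ((\s.(\t.8)) true)) in (let a = (\b.b) in false)) || ((true || (if (let c = true in false) then ((\d.false) true) else (if false then false else false))) || ((((\e.(\f.(\g.true))) 0) (\h.h)) (if (true || false) then (let m = 0 in (\n.9)) else (\k.0)))))
step 4: [let@0.0.0] ((let x = ((\q.(\r.r)) ((\s.(\t.8)) true)) in (let a = (\b.b) in false)) || ((true || (if (let c = true in false) then ((\d.false) true) else (if false then false else false))) || ((((\e.(\f.(\g.true))) 0) (\h.h)) (if (true || false) then (let m = 0 in (\n.9)) else (\k.0)))))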